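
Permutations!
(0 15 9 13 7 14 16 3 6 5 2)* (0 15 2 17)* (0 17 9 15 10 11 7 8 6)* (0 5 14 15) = (17)(0 2 10 11 7 15)(3 5 9 13 8 6 14 16) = [2, 1, 10, 5, 4, 9, 14, 15, 6, 13, 11, 7, 12, 8, 16, 0, 3, 17]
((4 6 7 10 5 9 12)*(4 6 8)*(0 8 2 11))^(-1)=(0 11 2 4 8)(5 10 7 6 12 9)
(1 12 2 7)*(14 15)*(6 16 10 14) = [0, 12, 7, 3, 4, 5, 16, 1, 8, 9, 14, 11, 2, 13, 15, 6, 10] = (1 12 2 7)(6 16 10 14 15)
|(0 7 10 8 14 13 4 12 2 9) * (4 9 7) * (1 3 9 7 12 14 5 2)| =|(0 4 14 13 7 10 8 5 2 12 1 3 9)| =13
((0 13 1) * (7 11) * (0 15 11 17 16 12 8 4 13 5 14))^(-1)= (0 14 5)(1 13 4 8 12 16 17 7 11 15)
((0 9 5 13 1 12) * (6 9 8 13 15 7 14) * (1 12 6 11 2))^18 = (15)(0 13)(8 12)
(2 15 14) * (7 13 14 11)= (2 15 11 7 13 14)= [0, 1, 15, 3, 4, 5, 6, 13, 8, 9, 10, 7, 12, 14, 2, 11]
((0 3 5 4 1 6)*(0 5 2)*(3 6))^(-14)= ((0 6 5 4 1 3 2))^(-14)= (6)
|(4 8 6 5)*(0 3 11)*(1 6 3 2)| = 9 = |(0 2 1 6 5 4 8 3 11)|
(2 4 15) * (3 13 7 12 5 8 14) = [0, 1, 4, 13, 15, 8, 6, 12, 14, 9, 10, 11, 5, 7, 3, 2] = (2 4 15)(3 13 7 12 5 8 14)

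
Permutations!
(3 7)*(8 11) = (3 7)(8 11) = [0, 1, 2, 7, 4, 5, 6, 3, 11, 9, 10, 8]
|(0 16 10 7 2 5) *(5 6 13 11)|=9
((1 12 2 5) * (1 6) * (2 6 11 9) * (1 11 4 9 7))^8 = (1 11 12 7 6)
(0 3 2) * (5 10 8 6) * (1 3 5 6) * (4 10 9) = [5, 3, 0, 2, 10, 9, 6, 7, 1, 4, 8] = (0 5 9 4 10 8 1 3 2)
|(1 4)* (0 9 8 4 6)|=6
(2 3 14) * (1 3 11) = (1 3 14 2 11) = [0, 3, 11, 14, 4, 5, 6, 7, 8, 9, 10, 1, 12, 13, 2]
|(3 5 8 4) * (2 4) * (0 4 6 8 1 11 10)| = |(0 4 3 5 1 11 10)(2 6 8)| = 21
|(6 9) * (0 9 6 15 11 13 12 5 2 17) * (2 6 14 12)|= |(0 9 15 11 13 2 17)(5 6 14 12)|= 28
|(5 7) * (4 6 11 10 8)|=10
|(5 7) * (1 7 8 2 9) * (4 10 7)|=8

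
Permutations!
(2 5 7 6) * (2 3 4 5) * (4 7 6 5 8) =(3 7 5 6)(4 8) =[0, 1, 2, 7, 8, 6, 3, 5, 4]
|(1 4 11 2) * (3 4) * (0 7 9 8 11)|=9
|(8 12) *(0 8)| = |(0 8 12)| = 3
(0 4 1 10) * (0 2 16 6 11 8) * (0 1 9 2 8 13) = [4, 10, 16, 3, 9, 5, 11, 7, 1, 2, 8, 13, 12, 0, 14, 15, 6] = (0 4 9 2 16 6 11 13)(1 10 8)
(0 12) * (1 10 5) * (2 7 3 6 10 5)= [12, 5, 7, 6, 4, 1, 10, 3, 8, 9, 2, 11, 0]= (0 12)(1 5)(2 7 3 6 10)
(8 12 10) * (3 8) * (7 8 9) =(3 9 7 8 12 10) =[0, 1, 2, 9, 4, 5, 6, 8, 12, 7, 3, 11, 10]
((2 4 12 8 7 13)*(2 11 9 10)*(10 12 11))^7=(2 13 8 9 4 10 7 12 11)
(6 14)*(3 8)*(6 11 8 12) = [0, 1, 2, 12, 4, 5, 14, 7, 3, 9, 10, 8, 6, 13, 11] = (3 12 6 14 11 8)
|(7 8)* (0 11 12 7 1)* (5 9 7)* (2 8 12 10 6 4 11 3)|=20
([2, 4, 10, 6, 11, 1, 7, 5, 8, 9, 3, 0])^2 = [10, 11, 3, 7, 0, 4, 5, 1, 8, 9, 6, 2]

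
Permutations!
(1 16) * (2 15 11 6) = (1 16)(2 15 11 6) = [0, 16, 15, 3, 4, 5, 2, 7, 8, 9, 10, 6, 12, 13, 14, 11, 1]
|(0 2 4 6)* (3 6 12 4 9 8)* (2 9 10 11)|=30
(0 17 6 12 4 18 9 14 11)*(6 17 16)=(0 16 6 12 4 18 9 14 11)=[16, 1, 2, 3, 18, 5, 12, 7, 8, 14, 10, 0, 4, 13, 11, 15, 6, 17, 9]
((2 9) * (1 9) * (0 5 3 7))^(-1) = (0 7 3 5)(1 2 9)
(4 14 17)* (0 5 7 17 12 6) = (0 5 7 17 4 14 12 6) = [5, 1, 2, 3, 14, 7, 0, 17, 8, 9, 10, 11, 6, 13, 12, 15, 16, 4]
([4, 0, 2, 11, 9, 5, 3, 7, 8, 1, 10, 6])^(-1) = (0 1 9 4)(3 6 11)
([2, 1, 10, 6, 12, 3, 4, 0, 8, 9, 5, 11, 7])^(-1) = [7, 1, 0, 5, 6, 10, 3, 12, 8, 9, 2, 11, 4]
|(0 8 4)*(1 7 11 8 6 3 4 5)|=20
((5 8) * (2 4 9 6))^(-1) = ((2 4 9 6)(5 8))^(-1) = (2 6 9 4)(5 8)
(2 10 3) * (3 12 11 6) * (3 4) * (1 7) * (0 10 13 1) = [10, 7, 13, 2, 3, 5, 4, 0, 8, 9, 12, 6, 11, 1] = (0 10 12 11 6 4 3 2 13 1 7)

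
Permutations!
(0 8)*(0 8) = (8) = [0, 1, 2, 3, 4, 5, 6, 7, 8]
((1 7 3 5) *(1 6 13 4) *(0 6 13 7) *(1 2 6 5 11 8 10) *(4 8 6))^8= (0 13 10)(1 5 8)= ((0 5 13 8 10 1)(2 4)(3 11 6 7))^8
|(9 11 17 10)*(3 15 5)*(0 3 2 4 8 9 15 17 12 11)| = |(0 3 17 10 15 5 2 4 8 9)(11 12)| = 10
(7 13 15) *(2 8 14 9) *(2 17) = (2 8 14 9 17)(7 13 15) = [0, 1, 8, 3, 4, 5, 6, 13, 14, 17, 10, 11, 12, 15, 9, 7, 16, 2]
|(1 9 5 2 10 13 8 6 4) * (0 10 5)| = |(0 10 13 8 6 4 1 9)(2 5)| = 8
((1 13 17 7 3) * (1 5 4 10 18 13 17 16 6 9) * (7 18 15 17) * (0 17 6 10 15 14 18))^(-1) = (0 17)(1 9 6 15 4 5 3 7)(10 16 13 18 14)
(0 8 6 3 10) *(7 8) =(0 7 8 6 3 10) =[7, 1, 2, 10, 4, 5, 3, 8, 6, 9, 0]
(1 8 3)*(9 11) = (1 8 3)(9 11) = [0, 8, 2, 1, 4, 5, 6, 7, 3, 11, 10, 9]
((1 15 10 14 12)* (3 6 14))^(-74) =((1 15 10 3 6 14 12))^(-74) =(1 3 12 10 14 15 6)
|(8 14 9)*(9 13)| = 4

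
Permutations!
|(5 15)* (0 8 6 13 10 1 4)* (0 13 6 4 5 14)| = 9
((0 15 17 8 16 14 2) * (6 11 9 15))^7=(0 16 15 6 14 17 11 2 8 9)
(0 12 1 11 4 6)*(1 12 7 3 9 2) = [7, 11, 1, 9, 6, 5, 0, 3, 8, 2, 10, 4, 12] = (12)(0 7 3 9 2 1 11 4 6)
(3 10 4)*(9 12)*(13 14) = (3 10 4)(9 12)(13 14) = [0, 1, 2, 10, 3, 5, 6, 7, 8, 12, 4, 11, 9, 14, 13]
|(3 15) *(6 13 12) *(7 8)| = 6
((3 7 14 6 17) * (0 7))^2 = ((0 7 14 6 17 3))^2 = (0 14 17)(3 7 6)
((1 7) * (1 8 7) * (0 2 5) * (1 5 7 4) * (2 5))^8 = (1 8 2 4 7)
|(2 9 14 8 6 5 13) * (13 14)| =|(2 9 13)(5 14 8 6)| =12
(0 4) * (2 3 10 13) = (0 4)(2 3 10 13) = [4, 1, 3, 10, 0, 5, 6, 7, 8, 9, 13, 11, 12, 2]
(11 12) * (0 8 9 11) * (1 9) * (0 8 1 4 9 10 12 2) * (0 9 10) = (0 1)(2 9 11)(4 10 12 8) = [1, 0, 9, 3, 10, 5, 6, 7, 4, 11, 12, 2, 8]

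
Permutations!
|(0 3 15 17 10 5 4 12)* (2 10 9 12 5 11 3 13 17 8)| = |(0 13 17 9 12)(2 10 11 3 15 8)(4 5)| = 30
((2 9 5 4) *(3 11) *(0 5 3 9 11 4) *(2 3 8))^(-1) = ((0 5)(2 11 9 8)(3 4))^(-1) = (0 5)(2 8 9 11)(3 4)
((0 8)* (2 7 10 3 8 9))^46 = ((0 9 2 7 10 3 8))^46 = (0 10 9 3 2 8 7)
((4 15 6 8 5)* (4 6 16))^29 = ((4 15 16)(5 6 8))^29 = (4 16 15)(5 8 6)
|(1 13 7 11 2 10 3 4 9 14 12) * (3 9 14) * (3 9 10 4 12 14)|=8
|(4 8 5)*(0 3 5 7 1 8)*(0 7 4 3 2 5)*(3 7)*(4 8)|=7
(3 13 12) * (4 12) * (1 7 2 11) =(1 7 2 11)(3 13 4 12) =[0, 7, 11, 13, 12, 5, 6, 2, 8, 9, 10, 1, 3, 4]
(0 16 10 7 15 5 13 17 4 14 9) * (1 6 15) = (0 16 10 7 1 6 15 5 13 17 4 14 9) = [16, 6, 2, 3, 14, 13, 15, 1, 8, 0, 7, 11, 12, 17, 9, 5, 10, 4]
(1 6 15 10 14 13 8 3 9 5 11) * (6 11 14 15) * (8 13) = [0, 11, 2, 9, 4, 14, 6, 7, 3, 5, 15, 1, 12, 13, 8, 10] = (1 11)(3 9 5 14 8)(10 15)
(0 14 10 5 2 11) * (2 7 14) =(0 2 11)(5 7 14 10) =[2, 1, 11, 3, 4, 7, 6, 14, 8, 9, 5, 0, 12, 13, 10]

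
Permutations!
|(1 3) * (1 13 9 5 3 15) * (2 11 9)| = |(1 15)(2 11 9 5 3 13)| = 6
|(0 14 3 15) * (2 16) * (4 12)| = 4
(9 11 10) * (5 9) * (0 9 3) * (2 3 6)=(0 9 11 10 5 6 2 3)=[9, 1, 3, 0, 4, 6, 2, 7, 8, 11, 5, 10]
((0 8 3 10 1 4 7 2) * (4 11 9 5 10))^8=((0 8 3 4 7 2)(1 11 9 5 10))^8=(0 3 7)(1 5 11 10 9)(2 8 4)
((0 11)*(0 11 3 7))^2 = (11)(0 7 3)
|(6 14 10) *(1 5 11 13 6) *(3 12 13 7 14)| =|(1 5 11 7 14 10)(3 12 13 6)| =12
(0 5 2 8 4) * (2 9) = (0 5 9 2 8 4) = [5, 1, 8, 3, 0, 9, 6, 7, 4, 2]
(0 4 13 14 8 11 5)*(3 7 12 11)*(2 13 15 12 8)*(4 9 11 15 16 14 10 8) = (0 9 11 5)(2 13 10 8 3 7 4 16 14)(12 15) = [9, 1, 13, 7, 16, 0, 6, 4, 3, 11, 8, 5, 15, 10, 2, 12, 14]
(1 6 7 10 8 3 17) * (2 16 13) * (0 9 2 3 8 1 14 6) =(0 9 2 16 13 3 17 14 6 7 10 1) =[9, 0, 16, 17, 4, 5, 7, 10, 8, 2, 1, 11, 12, 3, 6, 15, 13, 14]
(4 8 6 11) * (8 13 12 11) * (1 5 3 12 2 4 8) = (1 5 3 12 11 8 6)(2 4 13) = [0, 5, 4, 12, 13, 3, 1, 7, 6, 9, 10, 8, 11, 2]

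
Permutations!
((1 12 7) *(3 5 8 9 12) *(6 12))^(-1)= (1 7 12 6 9 8 5 3)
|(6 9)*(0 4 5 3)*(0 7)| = 10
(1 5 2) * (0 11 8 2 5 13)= (0 11 8 2 1 13)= [11, 13, 1, 3, 4, 5, 6, 7, 2, 9, 10, 8, 12, 0]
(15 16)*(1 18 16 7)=(1 18 16 15 7)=[0, 18, 2, 3, 4, 5, 6, 1, 8, 9, 10, 11, 12, 13, 14, 7, 15, 17, 16]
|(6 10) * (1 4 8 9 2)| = 10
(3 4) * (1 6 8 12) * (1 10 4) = (1 6 8 12 10 4 3) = [0, 6, 2, 1, 3, 5, 8, 7, 12, 9, 4, 11, 10]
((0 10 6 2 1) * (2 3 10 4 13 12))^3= ((0 4 13 12 2 1)(3 10 6))^3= (0 12)(1 13)(2 4)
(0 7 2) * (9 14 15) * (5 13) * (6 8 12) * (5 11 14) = [7, 1, 0, 3, 4, 13, 8, 2, 12, 5, 10, 14, 6, 11, 15, 9] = (0 7 2)(5 13 11 14 15 9)(6 8 12)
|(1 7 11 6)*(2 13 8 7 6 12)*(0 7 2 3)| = 30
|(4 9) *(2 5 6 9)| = 5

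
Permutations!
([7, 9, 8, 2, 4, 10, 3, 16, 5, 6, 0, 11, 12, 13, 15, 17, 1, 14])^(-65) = (0 7 16 1 9 6 3 2 8 5 10)(14 15 17)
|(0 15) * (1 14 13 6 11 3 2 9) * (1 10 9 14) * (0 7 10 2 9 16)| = 35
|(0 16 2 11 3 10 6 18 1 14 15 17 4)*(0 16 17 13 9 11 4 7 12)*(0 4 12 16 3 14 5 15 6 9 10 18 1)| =9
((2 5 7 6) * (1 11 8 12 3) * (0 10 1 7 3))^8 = ((0 10 1 11 8 12)(2 5 3 7 6))^8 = (0 1 8)(2 7 5 6 3)(10 11 12)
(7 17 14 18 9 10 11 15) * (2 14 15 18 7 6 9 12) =(2 14 7 17 15 6 9 10 11 18 12) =[0, 1, 14, 3, 4, 5, 9, 17, 8, 10, 11, 18, 2, 13, 7, 6, 16, 15, 12]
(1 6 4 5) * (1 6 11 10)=[0, 11, 2, 3, 5, 6, 4, 7, 8, 9, 1, 10]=(1 11 10)(4 5 6)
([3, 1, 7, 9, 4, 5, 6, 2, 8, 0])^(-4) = (0 9 3)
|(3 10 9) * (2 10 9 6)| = |(2 10 6)(3 9)| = 6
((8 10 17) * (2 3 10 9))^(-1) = (2 9 8 17 10 3)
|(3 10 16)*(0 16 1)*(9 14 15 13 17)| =|(0 16 3 10 1)(9 14 15 13 17)| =5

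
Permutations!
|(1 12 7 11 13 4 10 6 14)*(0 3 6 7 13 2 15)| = 13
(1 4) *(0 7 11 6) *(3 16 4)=(0 7 11 6)(1 3 16 4)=[7, 3, 2, 16, 1, 5, 0, 11, 8, 9, 10, 6, 12, 13, 14, 15, 4]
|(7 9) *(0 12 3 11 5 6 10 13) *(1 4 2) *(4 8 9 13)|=|(0 12 3 11 5 6 10 4 2 1 8 9 7 13)|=14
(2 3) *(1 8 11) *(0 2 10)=(0 2 3 10)(1 8 11)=[2, 8, 3, 10, 4, 5, 6, 7, 11, 9, 0, 1]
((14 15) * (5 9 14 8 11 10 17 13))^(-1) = (5 13 17 10 11 8 15 14 9)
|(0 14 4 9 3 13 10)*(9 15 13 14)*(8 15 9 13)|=|(0 13 10)(3 14 4 9)(8 15)|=12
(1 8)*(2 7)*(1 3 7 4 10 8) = (2 4 10 8 3 7) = [0, 1, 4, 7, 10, 5, 6, 2, 3, 9, 8]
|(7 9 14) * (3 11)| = |(3 11)(7 9 14)| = 6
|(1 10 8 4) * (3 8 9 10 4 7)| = |(1 4)(3 8 7)(9 10)| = 6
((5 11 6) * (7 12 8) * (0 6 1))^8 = (0 11 6 1 5)(7 8 12)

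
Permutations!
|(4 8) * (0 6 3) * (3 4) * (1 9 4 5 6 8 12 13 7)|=6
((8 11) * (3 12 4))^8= (3 4 12)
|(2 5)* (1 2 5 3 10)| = 4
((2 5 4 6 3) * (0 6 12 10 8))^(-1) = (0 8 10 12 4 5 2 3 6)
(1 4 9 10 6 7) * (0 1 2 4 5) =[1, 5, 4, 3, 9, 0, 7, 2, 8, 10, 6] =(0 1 5)(2 4 9 10 6 7)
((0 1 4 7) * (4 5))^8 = (0 4 1 7 5)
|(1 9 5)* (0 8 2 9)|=|(0 8 2 9 5 1)|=6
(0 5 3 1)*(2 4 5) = (0 2 4 5 3 1) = [2, 0, 4, 1, 5, 3]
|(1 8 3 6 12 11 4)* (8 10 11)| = 4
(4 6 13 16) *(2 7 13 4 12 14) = (2 7 13 16 12 14)(4 6) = [0, 1, 7, 3, 6, 5, 4, 13, 8, 9, 10, 11, 14, 16, 2, 15, 12]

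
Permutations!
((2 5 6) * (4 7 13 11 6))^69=(2 6 11 13 7 4 5)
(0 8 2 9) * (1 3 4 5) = (0 8 2 9)(1 3 4 5) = [8, 3, 9, 4, 5, 1, 6, 7, 2, 0]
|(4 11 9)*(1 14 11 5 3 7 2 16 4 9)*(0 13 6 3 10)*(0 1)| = |(0 13 6 3 7 2 16 4 5 10 1 14 11)| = 13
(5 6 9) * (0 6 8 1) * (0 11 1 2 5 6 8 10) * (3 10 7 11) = (0 8 2 5 7 11 1 3 10)(6 9) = [8, 3, 5, 10, 4, 7, 9, 11, 2, 6, 0, 1]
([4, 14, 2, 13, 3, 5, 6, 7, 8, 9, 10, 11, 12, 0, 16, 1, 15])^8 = (16)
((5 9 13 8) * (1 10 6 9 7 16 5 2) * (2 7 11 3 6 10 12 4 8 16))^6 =(3 11 5 16 13 9 6)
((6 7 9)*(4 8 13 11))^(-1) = (4 11 13 8)(6 9 7)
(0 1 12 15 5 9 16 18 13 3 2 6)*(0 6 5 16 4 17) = (0 1 12 15 16 18 13 3 2 5 9 4 17) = [1, 12, 5, 2, 17, 9, 6, 7, 8, 4, 10, 11, 15, 3, 14, 16, 18, 0, 13]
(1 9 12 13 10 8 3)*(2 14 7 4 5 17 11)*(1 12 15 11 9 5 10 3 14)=[0, 5, 1, 12, 10, 17, 6, 4, 14, 15, 8, 2, 13, 3, 7, 11, 16, 9]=(1 5 17 9 15 11 2)(3 12 13)(4 10 8 14 7)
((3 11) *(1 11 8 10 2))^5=(1 2 10 8 3 11)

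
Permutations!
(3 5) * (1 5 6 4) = (1 5 3 6 4) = [0, 5, 2, 6, 1, 3, 4]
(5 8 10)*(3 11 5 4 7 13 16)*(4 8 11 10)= (3 10 8 4 7 13 16)(5 11)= [0, 1, 2, 10, 7, 11, 6, 13, 4, 9, 8, 5, 12, 16, 14, 15, 3]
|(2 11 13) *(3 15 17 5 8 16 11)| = |(2 3 15 17 5 8 16 11 13)| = 9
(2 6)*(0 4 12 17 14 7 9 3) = (0 4 12 17 14 7 9 3)(2 6) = [4, 1, 6, 0, 12, 5, 2, 9, 8, 3, 10, 11, 17, 13, 7, 15, 16, 14]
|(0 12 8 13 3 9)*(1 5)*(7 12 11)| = 8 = |(0 11 7 12 8 13 3 9)(1 5)|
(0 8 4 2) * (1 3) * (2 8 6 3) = (0 6 3 1 2)(4 8) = [6, 2, 0, 1, 8, 5, 3, 7, 4]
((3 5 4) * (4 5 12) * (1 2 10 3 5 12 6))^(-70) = (4 12 5)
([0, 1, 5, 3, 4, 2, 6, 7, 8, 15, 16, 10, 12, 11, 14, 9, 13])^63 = [0, 1, 5, 3, 4, 2, 6, 7, 8, 15, 11, 13, 12, 16, 14, 9, 10]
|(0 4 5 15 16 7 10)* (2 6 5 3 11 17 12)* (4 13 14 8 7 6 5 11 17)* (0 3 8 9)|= 52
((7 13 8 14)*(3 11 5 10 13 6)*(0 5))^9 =((0 5 10 13 8 14 7 6 3 11))^9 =(0 11 3 6 7 14 8 13 10 5)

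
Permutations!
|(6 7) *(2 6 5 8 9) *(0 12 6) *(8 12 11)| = |(0 11 8 9 2)(5 12 6 7)| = 20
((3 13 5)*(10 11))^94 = (3 13 5)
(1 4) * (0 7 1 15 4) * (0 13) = [7, 13, 2, 3, 15, 5, 6, 1, 8, 9, 10, 11, 12, 0, 14, 4] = (0 7 1 13)(4 15)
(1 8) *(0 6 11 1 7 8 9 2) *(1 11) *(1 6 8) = (11)(0 8 7 1 9 2) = [8, 9, 0, 3, 4, 5, 6, 1, 7, 2, 10, 11]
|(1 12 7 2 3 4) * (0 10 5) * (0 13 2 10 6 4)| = 11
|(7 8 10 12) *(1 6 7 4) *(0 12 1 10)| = 8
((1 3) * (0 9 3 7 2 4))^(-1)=(0 4 2 7 1 3 9)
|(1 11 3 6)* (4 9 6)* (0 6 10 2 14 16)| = |(0 6 1 11 3 4 9 10 2 14 16)| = 11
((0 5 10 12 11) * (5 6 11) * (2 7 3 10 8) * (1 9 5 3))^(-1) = (0 11 6)(1 7 2 8 5 9)(3 12 10)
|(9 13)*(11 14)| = 2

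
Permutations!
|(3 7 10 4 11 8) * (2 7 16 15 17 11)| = 12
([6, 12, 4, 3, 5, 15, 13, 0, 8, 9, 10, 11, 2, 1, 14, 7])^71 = (0 6 13 1 12 2 4 5 15 7)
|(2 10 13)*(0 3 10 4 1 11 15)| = 9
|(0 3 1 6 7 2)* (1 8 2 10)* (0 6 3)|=|(1 3 8 2 6 7 10)|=7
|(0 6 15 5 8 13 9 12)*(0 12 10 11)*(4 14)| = 18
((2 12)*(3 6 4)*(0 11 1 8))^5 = (0 11 1 8)(2 12)(3 4 6)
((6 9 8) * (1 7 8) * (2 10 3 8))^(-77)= ((1 7 2 10 3 8 6 9))^(-77)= (1 10 6 7 3 9 2 8)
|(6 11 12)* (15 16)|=|(6 11 12)(15 16)|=6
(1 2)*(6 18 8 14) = [0, 2, 1, 3, 4, 5, 18, 7, 14, 9, 10, 11, 12, 13, 6, 15, 16, 17, 8] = (1 2)(6 18 8 14)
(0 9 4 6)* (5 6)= [9, 1, 2, 3, 5, 6, 0, 7, 8, 4]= (0 9 4 5 6)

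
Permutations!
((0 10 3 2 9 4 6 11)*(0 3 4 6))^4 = (0 10 4)(2 3 11 6 9)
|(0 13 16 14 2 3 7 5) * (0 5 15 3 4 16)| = |(0 13)(2 4 16 14)(3 7 15)| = 12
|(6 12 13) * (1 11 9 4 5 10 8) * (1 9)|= 30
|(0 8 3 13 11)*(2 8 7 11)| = 12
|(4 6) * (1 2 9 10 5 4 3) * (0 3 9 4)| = |(0 3 1 2 4 6 9 10 5)| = 9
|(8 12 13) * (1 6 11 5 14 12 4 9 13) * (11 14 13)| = 12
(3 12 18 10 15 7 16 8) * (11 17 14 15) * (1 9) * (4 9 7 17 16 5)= (1 7 5 4 9)(3 12 18 10 11 16 8)(14 15 17)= [0, 7, 2, 12, 9, 4, 6, 5, 3, 1, 11, 16, 18, 13, 15, 17, 8, 14, 10]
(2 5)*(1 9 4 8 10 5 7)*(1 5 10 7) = [0, 9, 1, 3, 8, 2, 6, 5, 7, 4, 10] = (10)(1 9 4 8 7 5 2)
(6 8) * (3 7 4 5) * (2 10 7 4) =[0, 1, 10, 4, 5, 3, 8, 2, 6, 9, 7] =(2 10 7)(3 4 5)(6 8)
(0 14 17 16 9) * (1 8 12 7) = (0 14 17 16 9)(1 8 12 7) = [14, 8, 2, 3, 4, 5, 6, 1, 12, 0, 10, 11, 7, 13, 17, 15, 9, 16]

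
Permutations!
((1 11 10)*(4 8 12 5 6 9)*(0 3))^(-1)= (0 3)(1 10 11)(4 9 6 5 12 8)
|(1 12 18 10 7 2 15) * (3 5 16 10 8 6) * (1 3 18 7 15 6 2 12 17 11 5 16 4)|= |(1 17 11 5 4)(2 6 18 8)(3 16 10 15)(7 12)|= 20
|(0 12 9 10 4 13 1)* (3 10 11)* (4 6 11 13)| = 20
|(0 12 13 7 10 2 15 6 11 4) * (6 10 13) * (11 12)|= 6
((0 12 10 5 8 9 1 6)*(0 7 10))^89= (0 12)(1 8 10 6 9 5 7)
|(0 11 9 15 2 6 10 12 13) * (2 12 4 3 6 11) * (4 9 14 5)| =|(0 2 11 14 5 4 3 6 10 9 15 12 13)| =13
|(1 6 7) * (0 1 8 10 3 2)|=8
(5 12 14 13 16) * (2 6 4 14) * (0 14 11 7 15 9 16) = (0 14 13)(2 6 4 11 7 15 9 16 5 12) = [14, 1, 6, 3, 11, 12, 4, 15, 8, 16, 10, 7, 2, 0, 13, 9, 5]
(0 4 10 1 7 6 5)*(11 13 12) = [4, 7, 2, 3, 10, 0, 5, 6, 8, 9, 1, 13, 11, 12] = (0 4 10 1 7 6 5)(11 13 12)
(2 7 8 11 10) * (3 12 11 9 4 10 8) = (2 7 3 12 11 8 9 4 10) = [0, 1, 7, 12, 10, 5, 6, 3, 9, 4, 2, 8, 11]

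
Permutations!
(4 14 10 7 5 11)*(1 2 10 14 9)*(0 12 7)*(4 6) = (14)(0 12 7 5 11 6 4 9 1 2 10) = [12, 2, 10, 3, 9, 11, 4, 5, 8, 1, 0, 6, 7, 13, 14]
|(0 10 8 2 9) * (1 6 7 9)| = |(0 10 8 2 1 6 7 9)| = 8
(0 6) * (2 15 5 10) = (0 6)(2 15 5 10) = [6, 1, 15, 3, 4, 10, 0, 7, 8, 9, 2, 11, 12, 13, 14, 5]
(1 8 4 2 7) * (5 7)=(1 8 4 2 5 7)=[0, 8, 5, 3, 2, 7, 6, 1, 4]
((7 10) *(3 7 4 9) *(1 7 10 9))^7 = (1 7 9 3 10 4)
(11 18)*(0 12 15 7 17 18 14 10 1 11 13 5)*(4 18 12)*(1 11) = (0 4 18 13 5)(7 17 12 15)(10 11 14) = [4, 1, 2, 3, 18, 0, 6, 17, 8, 9, 11, 14, 15, 5, 10, 7, 16, 12, 13]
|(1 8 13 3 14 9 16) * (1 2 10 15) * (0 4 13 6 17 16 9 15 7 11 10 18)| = 39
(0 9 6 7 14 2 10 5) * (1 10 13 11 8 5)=(0 9 6 7 14 2 13 11 8 5)(1 10)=[9, 10, 13, 3, 4, 0, 7, 14, 5, 6, 1, 8, 12, 11, 2]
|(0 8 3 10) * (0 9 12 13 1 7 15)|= |(0 8 3 10 9 12 13 1 7 15)|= 10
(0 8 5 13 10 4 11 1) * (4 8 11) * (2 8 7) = (0 11 1)(2 8 5 13 10 7) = [11, 0, 8, 3, 4, 13, 6, 2, 5, 9, 7, 1, 12, 10]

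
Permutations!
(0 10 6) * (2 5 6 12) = (0 10 12 2 5 6) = [10, 1, 5, 3, 4, 6, 0, 7, 8, 9, 12, 11, 2]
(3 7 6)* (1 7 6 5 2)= [0, 7, 1, 6, 4, 2, 3, 5]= (1 7 5 2)(3 6)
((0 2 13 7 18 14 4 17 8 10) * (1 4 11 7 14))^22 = (0 8 4 18 11 13)(1 7 14 2 10 17)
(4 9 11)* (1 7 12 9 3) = (1 7 12 9 11 4 3) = [0, 7, 2, 1, 3, 5, 6, 12, 8, 11, 10, 4, 9]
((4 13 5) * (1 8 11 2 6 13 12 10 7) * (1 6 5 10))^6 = (1 12 4 5 2 11 8)(6 10)(7 13)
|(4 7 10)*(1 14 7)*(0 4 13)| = |(0 4 1 14 7 10 13)| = 7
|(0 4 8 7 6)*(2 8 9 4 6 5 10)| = |(0 6)(2 8 7 5 10)(4 9)| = 10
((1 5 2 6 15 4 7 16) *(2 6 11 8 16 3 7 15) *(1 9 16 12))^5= (1 8 2 5 12 11 6)(3 7)(4 15)(9 16)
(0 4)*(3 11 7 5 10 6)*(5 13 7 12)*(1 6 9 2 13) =(0 4)(1 6 3 11 12 5 10 9 2 13 7) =[4, 6, 13, 11, 0, 10, 3, 1, 8, 2, 9, 12, 5, 7]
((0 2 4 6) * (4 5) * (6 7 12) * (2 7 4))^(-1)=((0 7 12 6)(2 5))^(-1)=(0 6 12 7)(2 5)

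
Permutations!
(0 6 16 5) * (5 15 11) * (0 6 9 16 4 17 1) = [9, 0, 2, 3, 17, 6, 4, 7, 8, 16, 10, 5, 12, 13, 14, 11, 15, 1] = (0 9 16 15 11 5 6 4 17 1)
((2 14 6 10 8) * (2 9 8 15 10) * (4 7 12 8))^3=(4 8 7 9 12)(10 15)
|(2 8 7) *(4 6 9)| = 3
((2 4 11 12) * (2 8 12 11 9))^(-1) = (2 9 4)(8 12)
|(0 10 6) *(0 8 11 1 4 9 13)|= 9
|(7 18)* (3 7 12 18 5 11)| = |(3 7 5 11)(12 18)| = 4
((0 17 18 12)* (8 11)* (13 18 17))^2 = ((0 13 18 12)(8 11))^2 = (0 18)(12 13)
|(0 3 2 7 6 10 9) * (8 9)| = |(0 3 2 7 6 10 8 9)| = 8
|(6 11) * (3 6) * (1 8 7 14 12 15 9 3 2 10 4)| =13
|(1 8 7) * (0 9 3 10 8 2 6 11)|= 10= |(0 9 3 10 8 7 1 2 6 11)|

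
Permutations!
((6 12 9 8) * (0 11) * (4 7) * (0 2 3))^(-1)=(0 3 2 11)(4 7)(6 8 9 12)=((0 11 2 3)(4 7)(6 12 9 8))^(-1)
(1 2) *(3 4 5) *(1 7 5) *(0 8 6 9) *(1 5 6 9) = (0 8 9)(1 2 7 6)(3 4 5) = [8, 2, 7, 4, 5, 3, 1, 6, 9, 0]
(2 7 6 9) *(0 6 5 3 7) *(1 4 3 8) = (0 6 9 2)(1 4 3 7 5 8) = [6, 4, 0, 7, 3, 8, 9, 5, 1, 2]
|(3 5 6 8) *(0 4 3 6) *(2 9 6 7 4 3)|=6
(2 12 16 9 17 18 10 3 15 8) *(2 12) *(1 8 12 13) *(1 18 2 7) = (1 8 13 18 10 3 15 12 16 9 17 2 7) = [0, 8, 7, 15, 4, 5, 6, 1, 13, 17, 3, 11, 16, 18, 14, 12, 9, 2, 10]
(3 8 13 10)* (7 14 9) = (3 8 13 10)(7 14 9) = [0, 1, 2, 8, 4, 5, 6, 14, 13, 7, 3, 11, 12, 10, 9]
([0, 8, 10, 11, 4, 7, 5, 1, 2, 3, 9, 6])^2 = [0, 2, 9, 6, 4, 1, 7, 8, 10, 11, 3, 5]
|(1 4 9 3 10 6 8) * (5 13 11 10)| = 10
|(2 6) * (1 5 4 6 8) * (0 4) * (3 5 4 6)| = |(0 6 2 8 1 4 3 5)| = 8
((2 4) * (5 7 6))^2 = (5 6 7) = ((2 4)(5 7 6))^2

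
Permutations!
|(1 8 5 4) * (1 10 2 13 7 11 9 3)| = 11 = |(1 8 5 4 10 2 13 7 11 9 3)|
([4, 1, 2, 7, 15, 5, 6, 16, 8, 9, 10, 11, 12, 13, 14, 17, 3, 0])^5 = [4, 1, 2, 16, 15, 5, 6, 3, 8, 9, 10, 11, 12, 13, 14, 17, 7, 0]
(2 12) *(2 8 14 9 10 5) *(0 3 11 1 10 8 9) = (0 3 11 1 10 5 2 12 9 8 14) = [3, 10, 12, 11, 4, 2, 6, 7, 14, 8, 5, 1, 9, 13, 0]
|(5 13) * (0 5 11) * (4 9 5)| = |(0 4 9 5 13 11)| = 6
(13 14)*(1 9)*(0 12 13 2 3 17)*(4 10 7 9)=[12, 4, 3, 17, 10, 5, 6, 9, 8, 1, 7, 11, 13, 14, 2, 15, 16, 0]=(0 12 13 14 2 3 17)(1 4 10 7 9)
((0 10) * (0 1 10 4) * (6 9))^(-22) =(10)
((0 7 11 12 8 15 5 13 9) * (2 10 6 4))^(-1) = ((0 7 11 12 8 15 5 13 9)(2 10 6 4))^(-1) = (0 9 13 5 15 8 12 11 7)(2 4 6 10)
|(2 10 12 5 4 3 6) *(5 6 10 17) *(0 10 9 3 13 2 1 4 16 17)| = 24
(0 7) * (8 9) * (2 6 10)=(0 7)(2 6 10)(8 9)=[7, 1, 6, 3, 4, 5, 10, 0, 9, 8, 2]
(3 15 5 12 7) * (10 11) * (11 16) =(3 15 5 12 7)(10 16 11) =[0, 1, 2, 15, 4, 12, 6, 3, 8, 9, 16, 10, 7, 13, 14, 5, 11]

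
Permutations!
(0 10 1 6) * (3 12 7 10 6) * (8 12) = (0 6)(1 3 8 12 7 10) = [6, 3, 2, 8, 4, 5, 0, 10, 12, 9, 1, 11, 7]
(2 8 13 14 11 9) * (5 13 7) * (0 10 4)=(0 10 4)(2 8 7 5 13 14 11 9)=[10, 1, 8, 3, 0, 13, 6, 5, 7, 2, 4, 9, 12, 14, 11]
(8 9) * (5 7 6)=(5 7 6)(8 9)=[0, 1, 2, 3, 4, 7, 5, 6, 9, 8]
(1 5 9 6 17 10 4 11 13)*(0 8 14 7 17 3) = (0 8 14 7 17 10 4 11 13 1 5 9 6 3) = [8, 5, 2, 0, 11, 9, 3, 17, 14, 6, 4, 13, 12, 1, 7, 15, 16, 10]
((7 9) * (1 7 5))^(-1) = (1 5 9 7)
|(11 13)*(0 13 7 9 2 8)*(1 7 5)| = |(0 13 11 5 1 7 9 2 8)| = 9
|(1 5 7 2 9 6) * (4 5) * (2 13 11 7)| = 6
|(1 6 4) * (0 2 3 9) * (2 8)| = |(0 8 2 3 9)(1 6 4)| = 15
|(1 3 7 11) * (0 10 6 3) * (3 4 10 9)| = |(0 9 3 7 11 1)(4 10 6)| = 6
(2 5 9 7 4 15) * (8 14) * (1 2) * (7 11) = [0, 2, 5, 3, 15, 9, 6, 4, 14, 11, 10, 7, 12, 13, 8, 1] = (1 2 5 9 11 7 4 15)(8 14)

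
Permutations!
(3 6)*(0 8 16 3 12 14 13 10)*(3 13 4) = [8, 1, 2, 6, 3, 5, 12, 7, 16, 9, 0, 11, 14, 10, 4, 15, 13] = (0 8 16 13 10)(3 6 12 14 4)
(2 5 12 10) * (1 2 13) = (1 2 5 12 10 13) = [0, 2, 5, 3, 4, 12, 6, 7, 8, 9, 13, 11, 10, 1]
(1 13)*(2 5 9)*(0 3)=(0 3)(1 13)(2 5 9)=[3, 13, 5, 0, 4, 9, 6, 7, 8, 2, 10, 11, 12, 1]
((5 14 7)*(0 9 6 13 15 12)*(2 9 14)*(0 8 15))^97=(0 14 7 5 2 9 6 13)(8 15 12)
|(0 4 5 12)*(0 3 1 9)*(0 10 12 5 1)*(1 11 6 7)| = |(0 4 11 6 7 1 9 10 12 3)| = 10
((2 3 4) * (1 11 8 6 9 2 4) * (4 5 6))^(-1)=(1 3 2 9 6 5 4 8 11)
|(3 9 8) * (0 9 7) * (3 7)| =4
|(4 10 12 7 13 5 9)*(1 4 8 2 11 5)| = 30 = |(1 4 10 12 7 13)(2 11 5 9 8)|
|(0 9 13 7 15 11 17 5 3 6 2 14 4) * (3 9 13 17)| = 30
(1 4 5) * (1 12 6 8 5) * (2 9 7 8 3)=(1 4)(2 9 7 8 5 12 6 3)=[0, 4, 9, 2, 1, 12, 3, 8, 5, 7, 10, 11, 6]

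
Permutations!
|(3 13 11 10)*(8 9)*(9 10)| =|(3 13 11 9 8 10)| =6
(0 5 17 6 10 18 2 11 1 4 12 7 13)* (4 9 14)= (0 5 17 6 10 18 2 11 1 9 14 4 12 7 13)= [5, 9, 11, 3, 12, 17, 10, 13, 8, 14, 18, 1, 7, 0, 4, 15, 16, 6, 2]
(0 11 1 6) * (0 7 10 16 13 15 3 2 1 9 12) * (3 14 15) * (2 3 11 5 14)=(0 5 14 15 2 1 6 7 10 16 13 11 9 12)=[5, 6, 1, 3, 4, 14, 7, 10, 8, 12, 16, 9, 0, 11, 15, 2, 13]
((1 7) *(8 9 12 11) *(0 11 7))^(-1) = ((0 11 8 9 12 7 1))^(-1) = (0 1 7 12 9 8 11)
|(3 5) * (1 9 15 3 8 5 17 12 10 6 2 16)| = 10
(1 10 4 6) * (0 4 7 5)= (0 4 6 1 10 7 5)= [4, 10, 2, 3, 6, 0, 1, 5, 8, 9, 7]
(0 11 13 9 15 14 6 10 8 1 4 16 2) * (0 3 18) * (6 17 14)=(0 11 13 9 15 6 10 8 1 4 16 2 3 18)(14 17)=[11, 4, 3, 18, 16, 5, 10, 7, 1, 15, 8, 13, 12, 9, 17, 6, 2, 14, 0]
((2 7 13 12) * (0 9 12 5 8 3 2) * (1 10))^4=((0 9 12)(1 10)(2 7 13 5 8 3))^4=(0 9 12)(2 8 13)(3 5 7)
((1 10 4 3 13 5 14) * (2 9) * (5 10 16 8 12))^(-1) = ((1 16 8 12 5 14)(2 9)(3 13 10 4))^(-1) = (1 14 5 12 8 16)(2 9)(3 4 10 13)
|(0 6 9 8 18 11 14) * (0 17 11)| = 15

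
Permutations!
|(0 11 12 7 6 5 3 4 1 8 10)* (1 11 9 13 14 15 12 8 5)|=15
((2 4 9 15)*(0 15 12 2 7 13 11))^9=((0 15 7 13 11)(2 4 9 12))^9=(0 11 13 7 15)(2 4 9 12)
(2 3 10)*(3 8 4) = [0, 1, 8, 10, 3, 5, 6, 7, 4, 9, 2] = (2 8 4 3 10)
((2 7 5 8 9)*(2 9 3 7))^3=((9)(3 7 5 8))^3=(9)(3 8 5 7)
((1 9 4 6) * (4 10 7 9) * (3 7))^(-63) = (3 7 9 10)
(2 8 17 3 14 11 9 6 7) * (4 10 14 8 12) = (2 12 4 10 14 11 9 6 7)(3 8 17) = [0, 1, 12, 8, 10, 5, 7, 2, 17, 6, 14, 9, 4, 13, 11, 15, 16, 3]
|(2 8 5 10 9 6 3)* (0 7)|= |(0 7)(2 8 5 10 9 6 3)|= 14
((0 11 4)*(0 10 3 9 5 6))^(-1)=(0 6 5 9 3 10 4 11)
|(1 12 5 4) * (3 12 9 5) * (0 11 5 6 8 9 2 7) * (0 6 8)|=|(0 11 5 4 1 2 7 6)(3 12)(8 9)|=8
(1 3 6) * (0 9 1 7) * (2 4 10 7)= (0 9 1 3 6 2 4 10 7)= [9, 3, 4, 6, 10, 5, 2, 0, 8, 1, 7]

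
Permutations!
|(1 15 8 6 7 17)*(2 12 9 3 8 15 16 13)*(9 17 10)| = |(1 16 13 2 12 17)(3 8 6 7 10 9)| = 6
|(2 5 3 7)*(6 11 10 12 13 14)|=|(2 5 3 7)(6 11 10 12 13 14)|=12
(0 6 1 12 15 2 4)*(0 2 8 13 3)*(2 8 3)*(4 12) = (0 6 1 4 8 13 2 12 15 3) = [6, 4, 12, 0, 8, 5, 1, 7, 13, 9, 10, 11, 15, 2, 14, 3]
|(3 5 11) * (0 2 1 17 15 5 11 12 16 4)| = |(0 2 1 17 15 5 12 16 4)(3 11)| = 18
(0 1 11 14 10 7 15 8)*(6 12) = (0 1 11 14 10 7 15 8)(6 12) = [1, 11, 2, 3, 4, 5, 12, 15, 0, 9, 7, 14, 6, 13, 10, 8]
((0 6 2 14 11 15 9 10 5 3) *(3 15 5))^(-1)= ((0 6 2 14 11 5 15 9 10 3))^(-1)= (0 3 10 9 15 5 11 14 2 6)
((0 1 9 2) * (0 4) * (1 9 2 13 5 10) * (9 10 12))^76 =(13)(0 10 1 2 4)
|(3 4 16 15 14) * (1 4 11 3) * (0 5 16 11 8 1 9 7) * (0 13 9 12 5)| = |(1 4 11 3 8)(5 16 15 14 12)(7 13 9)| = 15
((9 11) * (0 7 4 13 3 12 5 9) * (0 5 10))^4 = (0 3 7 12 4 10 13)(5 9 11)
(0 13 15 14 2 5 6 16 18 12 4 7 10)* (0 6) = (0 13 15 14 2 5)(4 7 10 6 16 18 12) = [13, 1, 5, 3, 7, 0, 16, 10, 8, 9, 6, 11, 4, 15, 2, 14, 18, 17, 12]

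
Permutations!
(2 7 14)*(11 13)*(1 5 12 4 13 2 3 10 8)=(1 5 12 4 13 11 2 7 14 3 10 8)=[0, 5, 7, 10, 13, 12, 6, 14, 1, 9, 8, 2, 4, 11, 3]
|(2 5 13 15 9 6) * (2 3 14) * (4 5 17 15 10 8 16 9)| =13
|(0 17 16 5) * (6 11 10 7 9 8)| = |(0 17 16 5)(6 11 10 7 9 8)| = 12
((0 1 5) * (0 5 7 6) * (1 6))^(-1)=(0 6)(1 7)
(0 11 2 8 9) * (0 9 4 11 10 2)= (0 10 2 8 4 11)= [10, 1, 8, 3, 11, 5, 6, 7, 4, 9, 2, 0]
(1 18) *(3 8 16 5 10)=(1 18)(3 8 16 5 10)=[0, 18, 2, 8, 4, 10, 6, 7, 16, 9, 3, 11, 12, 13, 14, 15, 5, 17, 1]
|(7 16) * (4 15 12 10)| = |(4 15 12 10)(7 16)| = 4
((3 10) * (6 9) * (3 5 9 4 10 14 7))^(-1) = (3 7 14)(4 6 9 5 10)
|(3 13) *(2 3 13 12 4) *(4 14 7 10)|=7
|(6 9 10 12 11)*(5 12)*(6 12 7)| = 10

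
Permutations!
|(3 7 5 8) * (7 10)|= 5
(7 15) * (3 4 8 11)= (3 4 8 11)(7 15)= [0, 1, 2, 4, 8, 5, 6, 15, 11, 9, 10, 3, 12, 13, 14, 7]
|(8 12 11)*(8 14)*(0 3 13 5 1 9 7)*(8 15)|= 35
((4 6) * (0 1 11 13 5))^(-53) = (0 11 5 1 13)(4 6)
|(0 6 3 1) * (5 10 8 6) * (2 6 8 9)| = 8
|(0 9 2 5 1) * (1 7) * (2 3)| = |(0 9 3 2 5 7 1)| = 7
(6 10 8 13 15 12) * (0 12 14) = (0 12 6 10 8 13 15 14) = [12, 1, 2, 3, 4, 5, 10, 7, 13, 9, 8, 11, 6, 15, 0, 14]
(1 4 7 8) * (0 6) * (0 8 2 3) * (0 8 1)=(0 6 1 4 7 2 3 8)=[6, 4, 3, 8, 7, 5, 1, 2, 0]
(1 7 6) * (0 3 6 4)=[3, 7, 2, 6, 0, 5, 1, 4]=(0 3 6 1 7 4)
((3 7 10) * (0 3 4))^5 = ((0 3 7 10 4))^5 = (10)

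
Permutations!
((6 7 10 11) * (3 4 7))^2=(3 7 11)(4 10 6)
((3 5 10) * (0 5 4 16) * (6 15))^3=(0 3)(4 5)(6 15)(10 16)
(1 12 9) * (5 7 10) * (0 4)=[4, 12, 2, 3, 0, 7, 6, 10, 8, 1, 5, 11, 9]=(0 4)(1 12 9)(5 7 10)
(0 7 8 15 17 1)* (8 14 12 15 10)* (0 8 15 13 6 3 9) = (0 7 14 12 13 6 3 9)(1 8 10 15 17) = [7, 8, 2, 9, 4, 5, 3, 14, 10, 0, 15, 11, 13, 6, 12, 17, 16, 1]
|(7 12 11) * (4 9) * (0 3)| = |(0 3)(4 9)(7 12 11)| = 6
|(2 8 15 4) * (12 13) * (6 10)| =|(2 8 15 4)(6 10)(12 13)| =4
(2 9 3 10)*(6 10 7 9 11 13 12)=[0, 1, 11, 7, 4, 5, 10, 9, 8, 3, 2, 13, 6, 12]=(2 11 13 12 6 10)(3 7 9)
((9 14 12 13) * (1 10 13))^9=(1 9)(10 14)(12 13)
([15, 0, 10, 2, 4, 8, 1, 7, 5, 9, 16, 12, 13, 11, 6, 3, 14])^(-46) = (0 1 6 14 16 10 2 3 15)(11 13 12)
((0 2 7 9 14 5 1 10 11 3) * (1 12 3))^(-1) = ((0 2 7 9 14 5 12 3)(1 10 11))^(-1) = (0 3 12 5 14 9 7 2)(1 11 10)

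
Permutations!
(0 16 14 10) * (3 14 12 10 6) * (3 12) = [16, 1, 2, 14, 4, 5, 12, 7, 8, 9, 0, 11, 10, 13, 6, 15, 3] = (0 16 3 14 6 12 10)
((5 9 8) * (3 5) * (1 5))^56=(1 5 9 8 3)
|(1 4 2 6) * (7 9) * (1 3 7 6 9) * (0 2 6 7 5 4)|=|(0 2 9 7 1)(3 5 4 6)|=20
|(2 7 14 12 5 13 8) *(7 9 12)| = 6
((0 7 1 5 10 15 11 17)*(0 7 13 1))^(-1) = (0 7 17 11 15 10 5 1 13)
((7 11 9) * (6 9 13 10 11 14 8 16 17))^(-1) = (6 17 16 8 14 7 9)(10 13 11)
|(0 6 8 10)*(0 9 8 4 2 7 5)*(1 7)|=|(0 6 4 2 1 7 5)(8 10 9)|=21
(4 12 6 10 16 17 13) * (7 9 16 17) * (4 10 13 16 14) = (4 12 6 13 10 17 16 7 9 14) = [0, 1, 2, 3, 12, 5, 13, 9, 8, 14, 17, 11, 6, 10, 4, 15, 7, 16]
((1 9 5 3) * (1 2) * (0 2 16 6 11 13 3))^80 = (16)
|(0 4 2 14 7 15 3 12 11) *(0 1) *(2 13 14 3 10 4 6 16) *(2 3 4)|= 7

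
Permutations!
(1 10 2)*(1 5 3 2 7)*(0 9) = (0 9)(1 10 7)(2 5 3) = [9, 10, 5, 2, 4, 3, 6, 1, 8, 0, 7]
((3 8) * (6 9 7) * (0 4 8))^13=(0 4 8 3)(6 9 7)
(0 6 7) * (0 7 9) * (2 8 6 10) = [10, 1, 8, 3, 4, 5, 9, 7, 6, 0, 2] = (0 10 2 8 6 9)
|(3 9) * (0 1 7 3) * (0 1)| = 4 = |(1 7 3 9)|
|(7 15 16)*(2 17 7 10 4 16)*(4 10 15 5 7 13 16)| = |(2 17 13 16 15)(5 7)| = 10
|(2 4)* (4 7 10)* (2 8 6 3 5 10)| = 6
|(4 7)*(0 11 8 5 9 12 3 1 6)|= 18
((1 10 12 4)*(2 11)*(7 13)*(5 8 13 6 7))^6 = (13)(1 12)(4 10)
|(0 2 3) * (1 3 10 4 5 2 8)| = |(0 8 1 3)(2 10 4 5)| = 4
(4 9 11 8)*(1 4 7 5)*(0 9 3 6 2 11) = (0 9)(1 4 3 6 2 11 8 7 5) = [9, 4, 11, 6, 3, 1, 2, 5, 7, 0, 10, 8]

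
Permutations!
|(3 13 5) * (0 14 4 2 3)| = 7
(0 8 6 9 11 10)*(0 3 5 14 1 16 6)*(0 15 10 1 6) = (0 8 15 10 3 5 14 6 9 11 1 16) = [8, 16, 2, 5, 4, 14, 9, 7, 15, 11, 3, 1, 12, 13, 6, 10, 0]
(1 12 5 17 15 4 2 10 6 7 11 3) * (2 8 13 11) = (1 12 5 17 15 4 8 13 11 3)(2 10 6 7) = [0, 12, 10, 1, 8, 17, 7, 2, 13, 9, 6, 3, 5, 11, 14, 4, 16, 15]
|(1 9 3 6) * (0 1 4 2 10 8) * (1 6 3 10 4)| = 6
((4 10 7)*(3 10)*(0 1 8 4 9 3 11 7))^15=((0 1 8 4 11 7 9 3 10))^15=(0 9 4)(1 3 11)(7 8 10)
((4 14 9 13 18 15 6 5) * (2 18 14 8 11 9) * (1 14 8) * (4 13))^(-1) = ((1 14 2 18 15 6 5 13 8 11 9 4))^(-1) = (1 4 9 11 8 13 5 6 15 18 2 14)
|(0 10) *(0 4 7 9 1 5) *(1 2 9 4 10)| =6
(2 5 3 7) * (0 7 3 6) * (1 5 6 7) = (0 1 5 7 2 6) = [1, 5, 6, 3, 4, 7, 0, 2]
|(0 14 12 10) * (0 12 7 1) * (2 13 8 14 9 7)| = 4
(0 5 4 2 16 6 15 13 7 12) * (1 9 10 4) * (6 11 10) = (0 5 1 9 6 15 13 7 12)(2 16 11 10 4) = [5, 9, 16, 3, 2, 1, 15, 12, 8, 6, 4, 10, 0, 7, 14, 13, 11]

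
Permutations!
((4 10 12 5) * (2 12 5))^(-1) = ((2 12)(4 10 5))^(-1) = (2 12)(4 5 10)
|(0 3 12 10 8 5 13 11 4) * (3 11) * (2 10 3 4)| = |(0 11 2 10 8 5 13 4)(3 12)| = 8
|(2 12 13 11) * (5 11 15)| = 6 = |(2 12 13 15 5 11)|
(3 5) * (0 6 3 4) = (0 6 3 5 4) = [6, 1, 2, 5, 0, 4, 3]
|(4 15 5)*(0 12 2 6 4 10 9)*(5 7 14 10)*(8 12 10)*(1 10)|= 8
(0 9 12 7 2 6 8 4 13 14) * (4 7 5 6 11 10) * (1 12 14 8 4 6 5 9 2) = (0 2 11 10 6 4 13 8 7 1 12 9 14) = [2, 12, 11, 3, 13, 5, 4, 1, 7, 14, 6, 10, 9, 8, 0]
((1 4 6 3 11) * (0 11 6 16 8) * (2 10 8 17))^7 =(0 10 17 4 11 8 2 16 1)(3 6)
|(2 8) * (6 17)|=2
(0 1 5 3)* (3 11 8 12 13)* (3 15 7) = [1, 5, 2, 0, 4, 11, 6, 3, 12, 9, 10, 8, 13, 15, 14, 7] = (0 1 5 11 8 12 13 15 7 3)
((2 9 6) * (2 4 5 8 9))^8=((4 5 8 9 6))^8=(4 9 5 6 8)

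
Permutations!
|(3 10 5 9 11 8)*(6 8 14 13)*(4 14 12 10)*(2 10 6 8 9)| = 60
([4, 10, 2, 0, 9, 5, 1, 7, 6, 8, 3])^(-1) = (0 3 10 1 6 8 9 4)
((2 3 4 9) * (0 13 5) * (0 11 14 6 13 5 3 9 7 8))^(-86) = (0 6 7 11 3)(4 5 13 8 14)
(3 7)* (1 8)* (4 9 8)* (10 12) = (1 4 9 8)(3 7)(10 12) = [0, 4, 2, 7, 9, 5, 6, 3, 1, 8, 12, 11, 10]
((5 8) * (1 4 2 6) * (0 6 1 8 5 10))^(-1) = ((0 6 8 10)(1 4 2))^(-1) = (0 10 8 6)(1 2 4)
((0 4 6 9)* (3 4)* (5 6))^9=((0 3 4 5 6 9))^9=(0 5)(3 6)(4 9)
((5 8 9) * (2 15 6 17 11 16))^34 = ((2 15 6 17 11 16)(5 8 9))^34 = (2 11 6)(5 8 9)(15 16 17)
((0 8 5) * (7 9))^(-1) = (0 5 8)(7 9)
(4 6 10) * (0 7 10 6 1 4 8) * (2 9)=(0 7 10 8)(1 4)(2 9)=[7, 4, 9, 3, 1, 5, 6, 10, 0, 2, 8]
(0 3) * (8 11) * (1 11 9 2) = (0 3)(1 11 8 9 2) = [3, 11, 1, 0, 4, 5, 6, 7, 9, 2, 10, 8]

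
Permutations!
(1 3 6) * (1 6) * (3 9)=[0, 9, 2, 1, 4, 5, 6, 7, 8, 3]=(1 9 3)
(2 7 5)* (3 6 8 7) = (2 3 6 8 7 5) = [0, 1, 3, 6, 4, 2, 8, 5, 7]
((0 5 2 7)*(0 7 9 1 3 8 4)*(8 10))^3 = (0 9 10)(1 8 5)(2 3 4)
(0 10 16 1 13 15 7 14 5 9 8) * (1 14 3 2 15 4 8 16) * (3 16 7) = [10, 13, 15, 2, 8, 9, 6, 16, 0, 7, 1, 11, 12, 4, 5, 3, 14] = (0 10 1 13 4 8)(2 15 3)(5 9 7 16 14)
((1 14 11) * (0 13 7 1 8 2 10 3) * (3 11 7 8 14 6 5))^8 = (0 1 10)(2 3 7)(5 14 8)(6 11 13) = ((0 13 8 2 10 11 14 7 1 6 5 3))^8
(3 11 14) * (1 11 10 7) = (1 11 14 3 10 7) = [0, 11, 2, 10, 4, 5, 6, 1, 8, 9, 7, 14, 12, 13, 3]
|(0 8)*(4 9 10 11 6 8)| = 7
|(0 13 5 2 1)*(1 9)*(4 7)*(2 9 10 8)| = 30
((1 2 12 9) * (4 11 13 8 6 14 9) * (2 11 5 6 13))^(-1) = (1 9 14 6 5 4 12 2 11)(8 13)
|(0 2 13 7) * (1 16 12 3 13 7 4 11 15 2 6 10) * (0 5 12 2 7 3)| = 14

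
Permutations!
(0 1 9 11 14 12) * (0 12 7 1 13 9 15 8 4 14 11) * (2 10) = (0 13 9)(1 15 8 4 14 7)(2 10) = [13, 15, 10, 3, 14, 5, 6, 1, 4, 0, 2, 11, 12, 9, 7, 8]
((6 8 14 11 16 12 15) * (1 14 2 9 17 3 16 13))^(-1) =((1 14 11 13)(2 9 17 3 16 12 15 6 8))^(-1) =(1 13 11 14)(2 8 6 15 12 16 3 17 9)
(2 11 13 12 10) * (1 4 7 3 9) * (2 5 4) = (1 2 11 13 12 10 5 4 7 3 9) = [0, 2, 11, 9, 7, 4, 6, 3, 8, 1, 5, 13, 10, 12]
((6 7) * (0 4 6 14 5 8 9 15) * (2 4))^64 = (0 7 9 4 5)(2 14 15 6 8)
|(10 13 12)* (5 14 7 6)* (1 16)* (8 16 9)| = 12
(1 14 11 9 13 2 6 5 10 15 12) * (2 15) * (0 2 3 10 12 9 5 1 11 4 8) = [2, 14, 6, 10, 8, 12, 1, 7, 0, 13, 3, 5, 11, 15, 4, 9] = (0 2 6 1 14 4 8)(3 10)(5 12 11)(9 13 15)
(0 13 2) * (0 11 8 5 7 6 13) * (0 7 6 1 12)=(0 7 1 12)(2 11 8 5 6 13)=[7, 12, 11, 3, 4, 6, 13, 1, 5, 9, 10, 8, 0, 2]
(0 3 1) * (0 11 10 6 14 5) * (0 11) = (0 3 1)(5 11 10 6 14) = [3, 0, 2, 1, 4, 11, 14, 7, 8, 9, 6, 10, 12, 13, 5]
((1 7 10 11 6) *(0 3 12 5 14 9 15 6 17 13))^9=(0 7 14 13 1 5 17 6 12 11 15 3 10 9)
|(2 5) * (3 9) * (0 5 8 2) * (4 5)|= 6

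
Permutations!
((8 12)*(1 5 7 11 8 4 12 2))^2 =(12)(1 7 8)(2 5 11)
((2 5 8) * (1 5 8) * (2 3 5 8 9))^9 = (1 8 3 5)(2 9)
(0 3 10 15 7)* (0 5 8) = (0 3 10 15 7 5 8) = [3, 1, 2, 10, 4, 8, 6, 5, 0, 9, 15, 11, 12, 13, 14, 7]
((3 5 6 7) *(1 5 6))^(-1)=(1 5)(3 7 6)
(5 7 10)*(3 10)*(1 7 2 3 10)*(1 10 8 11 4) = (1 7 8 11 4)(2 3 10 5) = [0, 7, 3, 10, 1, 2, 6, 8, 11, 9, 5, 4]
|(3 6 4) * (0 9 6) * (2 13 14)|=15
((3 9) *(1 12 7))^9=(12)(3 9)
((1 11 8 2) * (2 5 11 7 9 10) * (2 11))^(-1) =(1 2 5 8 11 10 9 7)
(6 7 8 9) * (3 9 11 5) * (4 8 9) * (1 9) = (1 9 6 7)(3 4 8 11 5) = [0, 9, 2, 4, 8, 3, 7, 1, 11, 6, 10, 5]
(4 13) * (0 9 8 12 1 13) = (0 9 8 12 1 13 4) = [9, 13, 2, 3, 0, 5, 6, 7, 12, 8, 10, 11, 1, 4]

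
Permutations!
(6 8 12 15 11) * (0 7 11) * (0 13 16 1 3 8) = (0 7 11 6)(1 3 8 12 15 13 16) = [7, 3, 2, 8, 4, 5, 0, 11, 12, 9, 10, 6, 15, 16, 14, 13, 1]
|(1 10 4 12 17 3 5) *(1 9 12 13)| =|(1 10 4 13)(3 5 9 12 17)| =20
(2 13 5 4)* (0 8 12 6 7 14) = (0 8 12 6 7 14)(2 13 5 4) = [8, 1, 13, 3, 2, 4, 7, 14, 12, 9, 10, 11, 6, 5, 0]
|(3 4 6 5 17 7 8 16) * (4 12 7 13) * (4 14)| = 30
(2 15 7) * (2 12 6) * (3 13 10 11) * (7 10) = (2 15 10 11 3 13 7 12 6) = [0, 1, 15, 13, 4, 5, 2, 12, 8, 9, 11, 3, 6, 7, 14, 10]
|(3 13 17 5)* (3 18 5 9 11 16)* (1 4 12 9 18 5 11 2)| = 30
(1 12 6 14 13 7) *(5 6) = (1 12 5 6 14 13 7) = [0, 12, 2, 3, 4, 6, 14, 1, 8, 9, 10, 11, 5, 7, 13]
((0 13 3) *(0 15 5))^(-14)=(0 13 3 15 5)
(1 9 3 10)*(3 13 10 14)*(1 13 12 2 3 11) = (1 9 12 2 3 14 11)(10 13) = [0, 9, 3, 14, 4, 5, 6, 7, 8, 12, 13, 1, 2, 10, 11]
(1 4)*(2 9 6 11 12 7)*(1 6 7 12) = [0, 4, 9, 3, 6, 5, 11, 2, 8, 7, 10, 1, 12] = (12)(1 4 6 11)(2 9 7)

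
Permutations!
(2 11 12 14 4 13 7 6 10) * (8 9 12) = (2 11 8 9 12 14 4 13 7 6 10) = [0, 1, 11, 3, 13, 5, 10, 6, 9, 12, 2, 8, 14, 7, 4]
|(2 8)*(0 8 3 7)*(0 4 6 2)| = |(0 8)(2 3 7 4 6)| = 10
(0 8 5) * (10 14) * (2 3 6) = (0 8 5)(2 3 6)(10 14) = [8, 1, 3, 6, 4, 0, 2, 7, 5, 9, 14, 11, 12, 13, 10]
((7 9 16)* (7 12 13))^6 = (7 9 16 12 13)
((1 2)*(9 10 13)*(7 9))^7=(1 2)(7 13 10 9)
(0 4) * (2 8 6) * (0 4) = (2 8 6) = [0, 1, 8, 3, 4, 5, 2, 7, 6]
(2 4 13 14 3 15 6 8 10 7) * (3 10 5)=[0, 1, 4, 15, 13, 3, 8, 2, 5, 9, 7, 11, 12, 14, 10, 6]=(2 4 13 14 10 7)(3 15 6 8 5)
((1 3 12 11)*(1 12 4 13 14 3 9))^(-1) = ((1 9)(3 4 13 14)(11 12))^(-1) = (1 9)(3 14 13 4)(11 12)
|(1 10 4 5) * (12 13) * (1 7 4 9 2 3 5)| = |(1 10 9 2 3 5 7 4)(12 13)| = 8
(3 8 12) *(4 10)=(3 8 12)(4 10)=[0, 1, 2, 8, 10, 5, 6, 7, 12, 9, 4, 11, 3]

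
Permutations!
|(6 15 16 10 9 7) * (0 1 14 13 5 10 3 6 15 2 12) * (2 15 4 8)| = 12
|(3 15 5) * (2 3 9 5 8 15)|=|(2 3)(5 9)(8 15)|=2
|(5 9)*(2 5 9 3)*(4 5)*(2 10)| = |(2 4 5 3 10)| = 5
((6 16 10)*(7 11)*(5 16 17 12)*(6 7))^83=(5 7 17 16 11 12 10 6)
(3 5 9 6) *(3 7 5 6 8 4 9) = [0, 1, 2, 6, 9, 3, 7, 5, 4, 8] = (3 6 7 5)(4 9 8)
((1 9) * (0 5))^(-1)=(0 5)(1 9)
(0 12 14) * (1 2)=(0 12 14)(1 2)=[12, 2, 1, 3, 4, 5, 6, 7, 8, 9, 10, 11, 14, 13, 0]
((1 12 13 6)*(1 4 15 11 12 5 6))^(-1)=(1 13 12 11 15 4 6 5)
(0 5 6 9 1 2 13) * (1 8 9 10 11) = [5, 2, 13, 3, 4, 6, 10, 7, 9, 8, 11, 1, 12, 0] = (0 5 6 10 11 1 2 13)(8 9)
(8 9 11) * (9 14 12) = [0, 1, 2, 3, 4, 5, 6, 7, 14, 11, 10, 8, 9, 13, 12] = (8 14 12 9 11)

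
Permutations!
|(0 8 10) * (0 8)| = 2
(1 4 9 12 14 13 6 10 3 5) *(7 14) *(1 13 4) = (3 5 13 6 10)(4 9 12 7 14) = [0, 1, 2, 5, 9, 13, 10, 14, 8, 12, 3, 11, 7, 6, 4]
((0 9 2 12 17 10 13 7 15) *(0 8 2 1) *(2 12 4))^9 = ((0 9 1)(2 4)(7 15 8 12 17 10 13))^9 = (2 4)(7 8 17 13 15 12 10)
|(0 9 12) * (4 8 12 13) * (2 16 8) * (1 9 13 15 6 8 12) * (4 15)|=|(0 13 15 6 8 1 9 4 2 16 12)|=11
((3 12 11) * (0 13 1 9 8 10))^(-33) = ((0 13 1 9 8 10)(3 12 11))^(-33) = (0 9)(1 10)(8 13)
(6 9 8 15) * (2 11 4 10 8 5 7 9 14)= (2 11 4 10 8 15 6 14)(5 7 9)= [0, 1, 11, 3, 10, 7, 14, 9, 15, 5, 8, 4, 12, 13, 2, 6]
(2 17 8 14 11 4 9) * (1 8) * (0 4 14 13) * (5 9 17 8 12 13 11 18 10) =(0 4 17 1 12 13)(2 8 11 14 18 10 5 9) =[4, 12, 8, 3, 17, 9, 6, 7, 11, 2, 5, 14, 13, 0, 18, 15, 16, 1, 10]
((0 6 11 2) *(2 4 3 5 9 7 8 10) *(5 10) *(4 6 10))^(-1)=(0 2 10)(3 4)(5 8 7 9)(6 11)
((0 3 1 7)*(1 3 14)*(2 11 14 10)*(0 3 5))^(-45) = ((0 10 2 11 14 1 7 3 5))^(-45) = (14)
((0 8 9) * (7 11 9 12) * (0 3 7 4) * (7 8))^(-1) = ((0 7 11 9 3 8 12 4))^(-1) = (0 4 12 8 3 9 11 7)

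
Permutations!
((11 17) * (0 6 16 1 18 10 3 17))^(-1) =(0 11 17 3 10 18 1 16 6)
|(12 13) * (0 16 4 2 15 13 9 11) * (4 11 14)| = 21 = |(0 16 11)(2 15 13 12 9 14 4)|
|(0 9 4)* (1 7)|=|(0 9 4)(1 7)|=6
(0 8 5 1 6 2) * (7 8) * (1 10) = (0 7 8 5 10 1 6 2) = [7, 6, 0, 3, 4, 10, 2, 8, 5, 9, 1]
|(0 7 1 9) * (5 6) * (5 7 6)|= |(0 6 7 1 9)|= 5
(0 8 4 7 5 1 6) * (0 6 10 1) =(0 8 4 7 5)(1 10) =[8, 10, 2, 3, 7, 0, 6, 5, 4, 9, 1]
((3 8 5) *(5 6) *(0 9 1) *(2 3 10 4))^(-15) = (2 4 10 5 6 8 3)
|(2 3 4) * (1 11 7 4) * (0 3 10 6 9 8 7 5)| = 35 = |(0 3 1 11 5)(2 10 6 9 8 7 4)|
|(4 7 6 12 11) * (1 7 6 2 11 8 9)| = 9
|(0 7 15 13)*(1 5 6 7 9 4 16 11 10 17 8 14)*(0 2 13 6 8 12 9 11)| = |(0 11 10 17 12 9 4 16)(1 5 8 14)(2 13)(6 7 15)| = 24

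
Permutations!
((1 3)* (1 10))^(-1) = (1 10 3)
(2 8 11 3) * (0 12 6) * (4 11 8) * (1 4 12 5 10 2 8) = (0 5 10 2 12 6)(1 4 11 3 8) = [5, 4, 12, 8, 11, 10, 0, 7, 1, 9, 2, 3, 6]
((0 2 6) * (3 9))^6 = (9)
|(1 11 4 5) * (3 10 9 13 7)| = 20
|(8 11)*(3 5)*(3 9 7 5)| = |(5 9 7)(8 11)| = 6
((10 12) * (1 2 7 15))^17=((1 2 7 15)(10 12))^17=(1 2 7 15)(10 12)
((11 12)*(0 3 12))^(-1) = ((0 3 12 11))^(-1) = (0 11 12 3)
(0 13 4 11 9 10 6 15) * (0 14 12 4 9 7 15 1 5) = (0 13 9 10 6 1 5)(4 11 7 15 14 12) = [13, 5, 2, 3, 11, 0, 1, 15, 8, 10, 6, 7, 4, 9, 12, 14]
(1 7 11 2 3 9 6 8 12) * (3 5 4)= (1 7 11 2 5 4 3 9 6 8 12)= [0, 7, 5, 9, 3, 4, 8, 11, 12, 6, 10, 2, 1]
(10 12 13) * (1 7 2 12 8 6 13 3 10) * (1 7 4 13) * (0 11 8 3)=(0 11 8 6 1 4 13 7 2 12)(3 10)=[11, 4, 12, 10, 13, 5, 1, 2, 6, 9, 3, 8, 0, 7]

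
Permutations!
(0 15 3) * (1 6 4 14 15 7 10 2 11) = (0 7 10 2 11 1 6 4 14 15 3) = [7, 6, 11, 0, 14, 5, 4, 10, 8, 9, 2, 1, 12, 13, 15, 3]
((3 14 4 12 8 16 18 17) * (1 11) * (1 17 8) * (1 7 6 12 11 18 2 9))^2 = ((1 18 8 16 2 9)(3 14 4 11 17)(6 12 7))^2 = (1 8 2)(3 4 17 14 11)(6 7 12)(9 18 16)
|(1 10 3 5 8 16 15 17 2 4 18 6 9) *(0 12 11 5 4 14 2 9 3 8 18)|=|(0 12 11 5 18 6 3 4)(1 10 8 16 15 17 9)(2 14)|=56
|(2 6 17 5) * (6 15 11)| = |(2 15 11 6 17 5)| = 6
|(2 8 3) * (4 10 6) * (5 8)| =12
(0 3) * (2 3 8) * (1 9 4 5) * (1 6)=(0 8 2 3)(1 9 4 5 6)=[8, 9, 3, 0, 5, 6, 1, 7, 2, 4]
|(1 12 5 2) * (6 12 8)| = |(1 8 6 12 5 2)| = 6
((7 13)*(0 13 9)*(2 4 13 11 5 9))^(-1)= ((0 11 5 9)(2 4 13 7))^(-1)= (0 9 5 11)(2 7 13 4)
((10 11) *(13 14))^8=((10 11)(13 14))^8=(14)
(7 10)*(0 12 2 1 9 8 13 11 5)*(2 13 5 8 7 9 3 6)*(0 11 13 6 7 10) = (13)(0 12 6 2 1 3 7)(5 11 8)(9 10) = [12, 3, 1, 7, 4, 11, 2, 0, 5, 10, 9, 8, 6, 13]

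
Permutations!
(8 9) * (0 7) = [7, 1, 2, 3, 4, 5, 6, 0, 9, 8] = (0 7)(8 9)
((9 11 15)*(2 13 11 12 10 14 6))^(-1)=((2 13 11 15 9 12 10 14 6))^(-1)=(2 6 14 10 12 9 15 11 13)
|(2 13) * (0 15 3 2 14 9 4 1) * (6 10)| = |(0 15 3 2 13 14 9 4 1)(6 10)| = 18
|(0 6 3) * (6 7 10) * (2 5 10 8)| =|(0 7 8 2 5 10 6 3)| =8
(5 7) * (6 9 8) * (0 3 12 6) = (0 3 12 6 9 8)(5 7) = [3, 1, 2, 12, 4, 7, 9, 5, 0, 8, 10, 11, 6]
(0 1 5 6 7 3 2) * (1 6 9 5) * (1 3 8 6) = [1, 3, 0, 2, 4, 9, 7, 8, 6, 5] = (0 1 3 2)(5 9)(6 7 8)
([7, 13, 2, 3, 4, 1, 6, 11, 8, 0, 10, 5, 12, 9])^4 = [1, 7, 2, 3, 4, 0, 6, 13, 8, 5, 10, 9, 12, 11]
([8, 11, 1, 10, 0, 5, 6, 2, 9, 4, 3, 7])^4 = [0, 1, 2, 3, 4, 5, 6, 7, 8, 9, 10, 11]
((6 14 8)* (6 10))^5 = ((6 14 8 10))^5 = (6 14 8 10)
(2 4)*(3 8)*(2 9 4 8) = [0, 1, 8, 2, 9, 5, 6, 7, 3, 4] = (2 8 3)(4 9)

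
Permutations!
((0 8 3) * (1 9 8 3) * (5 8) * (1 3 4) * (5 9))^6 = ((9)(0 4 1 5 8 3))^6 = (9)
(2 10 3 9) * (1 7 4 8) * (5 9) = (1 7 4 8)(2 10 3 5 9) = [0, 7, 10, 5, 8, 9, 6, 4, 1, 2, 3]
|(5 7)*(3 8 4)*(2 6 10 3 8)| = 4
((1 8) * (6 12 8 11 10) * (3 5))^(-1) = (1 8 12 6 10 11)(3 5)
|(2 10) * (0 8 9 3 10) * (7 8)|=7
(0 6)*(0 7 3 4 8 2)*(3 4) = (0 6 7 4 8 2) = [6, 1, 0, 3, 8, 5, 7, 4, 2]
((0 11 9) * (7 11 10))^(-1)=(0 9 11 7 10)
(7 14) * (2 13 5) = [0, 1, 13, 3, 4, 2, 6, 14, 8, 9, 10, 11, 12, 5, 7] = (2 13 5)(7 14)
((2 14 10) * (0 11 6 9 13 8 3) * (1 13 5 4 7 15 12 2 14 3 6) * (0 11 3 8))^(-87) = (0 1 3 13 11)(2 9 7)(4 12 6)(5 15 8)(10 14)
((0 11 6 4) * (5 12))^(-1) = ((0 11 6 4)(5 12))^(-1) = (0 4 6 11)(5 12)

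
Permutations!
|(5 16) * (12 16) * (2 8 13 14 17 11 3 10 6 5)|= 12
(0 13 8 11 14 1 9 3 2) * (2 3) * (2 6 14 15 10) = (0 13 8 11 15 10 2)(1 9 6 14) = [13, 9, 0, 3, 4, 5, 14, 7, 11, 6, 2, 15, 12, 8, 1, 10]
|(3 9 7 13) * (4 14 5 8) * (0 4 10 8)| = 4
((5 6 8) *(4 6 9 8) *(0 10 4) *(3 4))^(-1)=(0 6 4 3 10)(5 8 9)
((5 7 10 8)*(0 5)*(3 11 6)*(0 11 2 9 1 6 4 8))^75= (11)(0 10 7 5)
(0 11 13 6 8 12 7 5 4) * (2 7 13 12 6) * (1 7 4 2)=(0 11 12 13 1 7 5 2 4)(6 8)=[11, 7, 4, 3, 0, 2, 8, 5, 6, 9, 10, 12, 13, 1]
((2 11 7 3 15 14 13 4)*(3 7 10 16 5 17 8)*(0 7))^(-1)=(0 7)(2 4 13 14 15 3 8 17 5 16 10 11)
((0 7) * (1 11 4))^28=((0 7)(1 11 4))^28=(1 11 4)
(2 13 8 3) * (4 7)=[0, 1, 13, 2, 7, 5, 6, 4, 3, 9, 10, 11, 12, 8]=(2 13 8 3)(4 7)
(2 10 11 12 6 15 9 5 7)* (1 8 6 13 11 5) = (1 8 6 15 9)(2 10 5 7)(11 12 13) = [0, 8, 10, 3, 4, 7, 15, 2, 6, 1, 5, 12, 13, 11, 14, 9]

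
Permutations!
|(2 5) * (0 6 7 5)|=5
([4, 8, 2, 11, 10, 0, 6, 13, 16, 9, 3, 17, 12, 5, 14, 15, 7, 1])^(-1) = (0 5 13 7 16 8 1 17 11 3 10 4)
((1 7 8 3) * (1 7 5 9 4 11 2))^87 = ((1 5 9 4 11 2)(3 7 8))^87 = (1 4)(2 9)(5 11)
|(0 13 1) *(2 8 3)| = 3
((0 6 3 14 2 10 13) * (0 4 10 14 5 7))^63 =((0 6 3 5 7)(2 14)(4 10 13))^63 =(0 5 6 7 3)(2 14)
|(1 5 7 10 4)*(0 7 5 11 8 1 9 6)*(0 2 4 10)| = |(0 7)(1 11 8)(2 4 9 6)| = 12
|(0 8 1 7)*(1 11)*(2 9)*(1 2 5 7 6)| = 14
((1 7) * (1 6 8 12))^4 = (1 12 8 6 7)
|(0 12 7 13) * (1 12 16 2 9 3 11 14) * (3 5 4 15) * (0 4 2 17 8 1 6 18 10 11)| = |(0 16 17 8 1 12 7 13 4 15 3)(2 9 5)(6 18 10 11 14)| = 165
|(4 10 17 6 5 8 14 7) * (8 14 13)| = 14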